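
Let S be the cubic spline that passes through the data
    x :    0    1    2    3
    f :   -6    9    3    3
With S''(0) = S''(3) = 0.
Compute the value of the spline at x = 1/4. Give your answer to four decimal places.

Write M_i for S''(x_i). With h_i = 1, 1, 1 and divided differences Δ_i = 15, -6, 0, the continuity of S' gives the tridiagonal system
  1·M_0 + 4·M_1 + 1·M_2 = 6(Δ_1 - Δ_0) = -126
  1·M_1 + 4·M_2 + 1·M_3 = 6(Δ_2 - Δ_1) = 36
Natural end conditions: M_0 = M_3 = 0.
Solving the tridiagonal system: M_0 = 0, M_1 = -36, M_2 = 18, M_3 = 0.
On [0, 1], S(x) = -6 + 21·x + 0·x² - 6·x³.
With x = 1/4: S(1/4) = -27/32.

-0.8438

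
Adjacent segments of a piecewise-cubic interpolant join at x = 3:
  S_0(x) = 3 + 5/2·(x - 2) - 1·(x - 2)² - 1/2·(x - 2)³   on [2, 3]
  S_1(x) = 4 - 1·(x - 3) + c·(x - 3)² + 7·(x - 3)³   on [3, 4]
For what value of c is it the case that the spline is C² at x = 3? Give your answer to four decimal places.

-2.5000

S_0''(x) = -2 - 3·(x - 2), so S_0''(3) = -5. On the right, S_1''(3) = 2c, so c = -5/2.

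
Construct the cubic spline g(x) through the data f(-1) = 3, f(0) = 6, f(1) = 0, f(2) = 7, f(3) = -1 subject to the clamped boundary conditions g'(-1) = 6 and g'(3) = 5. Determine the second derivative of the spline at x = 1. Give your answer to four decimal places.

37.2500

Put M_i = g'' at the i-th knot. Here h = (1, 1, 1, 1) and Δ = (3, -6, 7, -8), so the interior equations h_(i-1)·M_(i-1) + 2(h_(i-1)+h_i)·M_i + h_i·M_(i+1) = 6(Δ_i − Δ_(i-1)) read
  1·M_0 + 4·M_1 + 1·M_2 = 6(Δ_1 - Δ_0) = -54
  1·M_1 + 4·M_2 + 1·M_3 = 6(Δ_2 - Δ_1) = 78
  1·M_2 + 4·M_3 + 1·M_4 = 6(Δ_3 - Δ_2) = -90
Clamped end conditions give two more equations: 2h_0·M_0 + h_0·M_1 = 6(Δ_0 - g'(-1)) = -18 and h_3·M_3 + 2h_3·M_4 = 6(g'(3) - Δ_3) = 78.
Forward elimination and back-substitution give M_0 = 11/4, M_1 = -47/2, M_2 = 149/4, M_3 = -95/2, M_4 = 251/4.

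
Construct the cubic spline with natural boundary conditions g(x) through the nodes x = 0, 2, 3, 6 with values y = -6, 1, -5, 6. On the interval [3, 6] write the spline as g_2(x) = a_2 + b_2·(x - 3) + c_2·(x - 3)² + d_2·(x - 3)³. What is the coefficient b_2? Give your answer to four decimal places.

-4.9504

Put σ_i = g'' at the i-th knot. Here h = (2, 1, 3) and Δ = (7/2, -6, 11/3), so the interior equations h_(i-1)·σ_(i-1) + 2(h_(i-1)+h_i)·σ_i + h_i·σ_(i+1) = 6(Δ_i − Δ_(i-1)) read
  2·σ_0 + 6·σ_1 + 1·σ_2 = 6(Δ_1 - Δ_0) = -57
  1·σ_1 + 8·σ_2 + 3·σ_3 = 6(Δ_2 - Δ_1) = 58
Natural end conditions: σ_0 = σ_3 = 0.
Solving the tridiagonal system: σ_0 = 0, σ_1 = -514/47, σ_2 = 405/47, σ_3 = 0.
On [3, 6], with g_2(x) = a_2 + b_2·(x - 3) + c_2·(x - 3)² + d_2·(x - 3)³: c_2 = σ_2/2 = 405/94, d_2 = (σ_3 - σ_2)/(6h_2) = -45/94, b_2 = Δ_2 - h_2(2σ_2 + σ_3)/6 = -698/141.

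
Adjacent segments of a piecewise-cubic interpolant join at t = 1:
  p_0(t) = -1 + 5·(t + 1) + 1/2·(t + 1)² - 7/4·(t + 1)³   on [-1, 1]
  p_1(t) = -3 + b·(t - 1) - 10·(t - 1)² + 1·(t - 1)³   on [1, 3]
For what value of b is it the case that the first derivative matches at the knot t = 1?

p_0'(t) = 5 + 1·(t + 1) - 21/4·(t + 1)², so p_0'(1) = -14. On the right, p_1'(1) = b, so b = -14.

-14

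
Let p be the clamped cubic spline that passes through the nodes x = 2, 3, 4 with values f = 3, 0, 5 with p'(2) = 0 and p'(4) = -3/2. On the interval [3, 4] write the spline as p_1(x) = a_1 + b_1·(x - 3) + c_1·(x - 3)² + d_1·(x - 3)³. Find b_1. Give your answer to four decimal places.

1.8750

Put σ_i = p'' at the i-th knot. Here h = (1, 1) and Δ = (-3, 5), so the interior equations h_(i-1)·σ_(i-1) + 2(h_(i-1)+h_i)·σ_i + h_i·σ_(i+1) = 6(Δ_i − Δ_(i-1)) read
  1·σ_0 + 4·σ_1 + 1·σ_2 = 6(Δ_1 - Δ_0) = 48
Clamped end conditions give two more equations: 2h_0·σ_0 + h_0·σ_1 = 6(Δ_0 - p'(2)) = -18 and h_1·σ_1 + 2h_1·σ_2 = 6(p'(4) - Δ_1) = -39.
Forward elimination and back-substitution give σ_0 = -87/4, σ_1 = 51/2, σ_2 = -129/4.
On [3, 4], with p_1(x) = a_1 + b_1·(x - 3) + c_1·(x - 3)² + d_1·(x - 3)³: c_1 = σ_1/2 = 51/4, d_1 = (σ_2 - σ_1)/(6h_1) = -77/8, b_1 = Δ_1 - h_1(2σ_1 + σ_2)/6 = 15/8.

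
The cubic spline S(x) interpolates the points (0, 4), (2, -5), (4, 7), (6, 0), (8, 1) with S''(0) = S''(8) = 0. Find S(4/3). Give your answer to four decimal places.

-4.6389

Let M_i = S''(x_i). Step sizes h_i = 2, 2, 2, 2; slopes of the chords Δ_i = (y_(i+1) - y_i)/h_i = -9/2, 6, -7/2, 1/2.
  2·M_0 + 8·M_1 + 2·M_2 = 6(Δ_1 - Δ_0) = 63
  2·M_1 + 8·M_2 + 2·M_3 = 6(Δ_2 - Δ_1) = -57
  2·M_2 + 8·M_3 + 2·M_4 = 6(Δ_3 - Δ_2) = 24
Natural end conditions: M_0 = M_4 = 0.
Solving: M_0 = 0, M_1 = 171/16, M_2 = -45/4, M_3 = 93/16, M_4 = 0.
On [0, 2], S(x) = 4 - 129/16·x + 0·x² + 57/64·x³.
With x = 4/3: S(4/3) = -167/36.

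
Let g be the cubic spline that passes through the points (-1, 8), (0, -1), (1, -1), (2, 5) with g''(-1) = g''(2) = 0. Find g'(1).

4

Write M_i for g''(x_i). With h_i = 1, 1, 1 and divided differences Δ_i = -9, 0, 6, the continuity of g' gives the tridiagonal system
  1·M_0 + 4·M_1 + 1·M_2 = 6(Δ_1 - Δ_0) = 54
  1·M_1 + 4·M_2 + 1·M_3 = 6(Δ_2 - Δ_1) = 36
Natural end conditions: M_0 = M_3 = 0.
Forward elimination and back-substitution give M_0 = 0, M_1 = 12, M_2 = 6, M_3 = 0.
On [1, 2], g'(t) = b_2 + 2c_2·(t - 1) + 3d_2·(t - 1)² with b_2 = Δ_2 - h_2(2M_2 + M_3)/6 = 4, c_2 = M_2/2 = 3, d_2 = (M_3 - M_2)/(6h_2) = -1. So g'(1) = 4.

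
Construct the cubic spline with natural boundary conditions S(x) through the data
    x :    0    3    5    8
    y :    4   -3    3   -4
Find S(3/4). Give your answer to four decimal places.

0.8438

With M_i denoting the second derivative at x_i, h_i = 3, 2, 3, and Δ_i = (y_(i+1) − y_i)/h_i = -7/3, 3, -7/3:
  3·M_0 + 10·M_1 + 2·M_2 = 6(Δ_1 - Δ_0) = 32
  2·M_1 + 10·M_2 + 3·M_3 = 6(Δ_2 - Δ_1) = -32
Natural end conditions: M_0 = M_3 = 0.
Hence M_0 = 0, M_1 = 4, M_2 = -4, M_3 = 0.
On [0, 3], S(x) = 4 - 13/3·x + 0·x² + 2/9·x³.
With x = 3/4: S(3/4) = 27/32.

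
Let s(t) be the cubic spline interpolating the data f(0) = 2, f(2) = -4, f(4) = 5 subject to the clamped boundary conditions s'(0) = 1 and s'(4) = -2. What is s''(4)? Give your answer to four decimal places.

-16.1250

Let M_i = s''(x_i). Step sizes h_i = 2, 2; slopes of the chords Δ_i = (y_(i+1) - y_i)/h_i = -3, 9/2.
  2·M_0 + 8·M_1 + 2·M_2 = 6(Δ_1 - Δ_0) = 45
Clamped end conditions give two more equations: 2h_0·M_0 + h_0·M_1 = 6(Δ_0 - s'(0)) = -24 and h_1·M_1 + 2h_1·M_2 = 6(s'(4) - Δ_1) = -39.
Solving the tridiagonal system: M_0 = -99/8, M_1 = 51/4, M_2 = -129/8.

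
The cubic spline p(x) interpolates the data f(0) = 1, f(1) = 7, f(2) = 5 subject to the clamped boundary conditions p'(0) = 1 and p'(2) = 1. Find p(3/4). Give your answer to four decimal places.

Let σ_i = p''(x_i). Step sizes h_i = 1, 1; slopes of the chords Δ_i = (y_(i+1) - y_i)/h_i = 6, -2.
  1·σ_0 + 4·σ_1 + 1·σ_2 = 6(Δ_1 - Δ_0) = -48
Clamped end conditions give two more equations: 2h_0·σ_0 + h_0·σ_1 = 6(Δ_0 - p'(0)) = 30 and h_1·σ_1 + 2h_1·σ_2 = 6(p'(2) - Δ_1) = 18.
Solving: σ_0 = 27, σ_1 = -24, σ_2 = 21.
On [0, 1], p(x) = 1 + 1·x + 27/2·x² - 17/2·x³.
With x = 3/4: p(3/4) = 737/128.

5.7578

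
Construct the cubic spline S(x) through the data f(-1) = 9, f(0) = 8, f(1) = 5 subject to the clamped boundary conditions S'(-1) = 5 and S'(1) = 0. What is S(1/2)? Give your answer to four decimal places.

Let σ_i = S''(x_i). Step sizes h_i = 1, 1; slopes of the chords Δ_i = (y_(i+1) - y_i)/h_i = -1, -3.
  1·σ_0 + 4·σ_1 + 1·σ_2 = 6(Δ_1 - Δ_0) = -12
Clamped end conditions give two more equations: 2h_0·σ_0 + h_0·σ_1 = 6(Δ_0 - S'(-1)) = -36 and h_1·σ_1 + 2h_1·σ_2 = 6(S'(1) - Δ_1) = 18.
Hence σ_0 = -35/2, σ_1 = -1, σ_2 = 19/2.
On [0, 1], S(x) = 8 - 17/4·x - 1/2·x² + 7/4·x³.
With x = 1/2: S(1/2) = 191/32.

5.9688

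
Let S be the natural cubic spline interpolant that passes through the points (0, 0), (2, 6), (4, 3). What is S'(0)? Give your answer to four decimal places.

4.1250

Write M_i for S''(x_i). With h_i = 2, 2 and divided differences Δ_i = 3, -3/2, the continuity of S' gives the tridiagonal system
  2·M_0 + 8·M_1 + 2·M_2 = 6(Δ_1 - Δ_0) = -27
Natural end conditions: M_0 = M_2 = 0.
Solving the tridiagonal system: M_0 = 0, M_1 = -27/8, M_2 = 0.
On [0, 2], S'(x) = b_0 + 2c_0·x + 3d_0·x² with b_0 = Δ_0 - h_0(2M_0 + M_1)/6 = 33/8, c_0 = M_0/2 = 0, d_0 = (M_1 - M_0)/(6h_0) = -9/32. So S'(0) = 33/8.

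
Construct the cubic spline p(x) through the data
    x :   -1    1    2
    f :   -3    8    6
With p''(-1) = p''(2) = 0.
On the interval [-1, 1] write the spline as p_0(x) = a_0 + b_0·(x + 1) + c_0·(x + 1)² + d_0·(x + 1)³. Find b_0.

Write M_i for p''(x_i). With h_i = 2, 1 and divided differences Δ_i = 11/2, -2, the continuity of p' gives the tridiagonal system
  2·M_0 + 6·M_1 + 1·M_2 = 6(Δ_1 - Δ_0) = -45
Natural end conditions: M_0 = M_2 = 0.
Solving: M_0 = 0, M_1 = -15/2, M_2 = 0.
On [-1, 1], with p_0(x) = a_0 + b_0·(x + 1) + c_0·(x + 1)² + d_0·(x + 1)³: c_0 = M_0/2 = 0, d_0 = (M_1 - M_0)/(6h_0) = -5/8, b_0 = Δ_0 - h_0(2M_0 + M_1)/6 = 8.

8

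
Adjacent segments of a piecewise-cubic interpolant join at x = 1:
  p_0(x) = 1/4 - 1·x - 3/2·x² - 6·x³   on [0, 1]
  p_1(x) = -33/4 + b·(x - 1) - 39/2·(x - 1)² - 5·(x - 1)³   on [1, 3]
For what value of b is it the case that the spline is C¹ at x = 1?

-22

p_0'(x) = -1 - 3·x - 18·x², so p_0'(1) = -22. On the right, p_1'(1) = b, so b = -22.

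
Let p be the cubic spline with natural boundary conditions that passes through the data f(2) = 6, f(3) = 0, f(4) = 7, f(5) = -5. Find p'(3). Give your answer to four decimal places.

With M_i denoting the second derivative at x_i, h_i = 1, 1, 1, and Δ_i = (y_(i+1) − y_i)/h_i = -6, 7, -12:
  1·M_0 + 4·M_1 + 1·M_2 = 6(Δ_1 - Δ_0) = 78
  1·M_1 + 4·M_2 + 1·M_3 = 6(Δ_2 - Δ_1) = -114
Natural end conditions: M_0 = M_3 = 0.
Forward elimination and back-substitution give M_0 = 0, M_1 = 142/5, M_2 = -178/5, M_3 = 0.
On [3, 4], p'(t) = b_1 + 2c_1·(t - 3) + 3d_1·(t - 3)² with b_1 = Δ_1 - h_1(2M_1 + M_2)/6 = 52/15, c_1 = M_1/2 = 71/5, d_1 = (M_2 - M_1)/(6h_1) = -32/3. So p'(3) = 52/15.

3.4667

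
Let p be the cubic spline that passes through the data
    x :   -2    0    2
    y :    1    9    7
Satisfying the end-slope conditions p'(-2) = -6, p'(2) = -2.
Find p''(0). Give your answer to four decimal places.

-9.5000

With M_i denoting the second derivative at x_i, h_i = 2, 2, and Δ_i = (y_(i+1) − y_i)/h_i = 4, -1:
  2·M_0 + 8·M_1 + 2·M_2 = 6(Δ_1 - Δ_0) = -30
Clamped end conditions give two more equations: 2h_0·M_0 + h_0·M_1 = 6(Δ_0 - p'(-2)) = 60 and h_1·M_1 + 2h_1·M_2 = 6(p'(2) - Δ_1) = -6.
Solving: M_0 = 79/4, M_1 = -19/2, M_2 = 13/4.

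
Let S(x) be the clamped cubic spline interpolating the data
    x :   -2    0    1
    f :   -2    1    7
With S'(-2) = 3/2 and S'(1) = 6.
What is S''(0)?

Write M_i for S''(x_i). With h_i = 2, 1 and divided differences Δ_i = 3/2, 6, the continuity of S' gives the tridiagonal system
  2·M_0 + 6·M_1 + 1·M_2 = 6(Δ_1 - Δ_0) = 27
Clamped end conditions give two more equations: 2h_0·M_0 + h_0·M_1 = 6(Δ_0 - S'(-2)) = 0 and h_1·M_1 + 2h_1·M_2 = 6(S'(1) - Δ_1) = 0.
Solving the tridiagonal system: M_0 = -3, M_1 = 6, M_2 = -3.

6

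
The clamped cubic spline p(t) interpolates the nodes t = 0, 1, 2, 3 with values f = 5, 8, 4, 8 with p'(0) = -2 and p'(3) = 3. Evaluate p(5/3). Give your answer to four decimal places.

5.1407

With M_i denoting the second derivative at x_i, h_i = 1, 1, 1, and Δ_i = (y_(i+1) − y_i)/h_i = 3, -4, 4:
  1·M_0 + 4·M_1 + 1·M_2 = 6(Δ_1 - Δ_0) = -42
  1·M_1 + 4·M_2 + 1·M_3 = 6(Δ_2 - Δ_1) = 48
Clamped end conditions give two more equations: 2h_0·M_0 + h_0·M_1 = 6(Δ_0 - p'(0)) = 30 and h_2·M_2 + 2h_2·M_3 = 6(p'(3) - Δ_2) = -6.
Solving: M_0 = 392/15, M_1 = -334/15, M_2 = 314/15, M_3 = -202/15.
On [1, 2], p(t) = 8 - 1/15·(t - 1) - 167/15·(t - 1)² + 36/5·(t - 1)³.
With (t - 1) = 2/3: p(5/3) = 694/135.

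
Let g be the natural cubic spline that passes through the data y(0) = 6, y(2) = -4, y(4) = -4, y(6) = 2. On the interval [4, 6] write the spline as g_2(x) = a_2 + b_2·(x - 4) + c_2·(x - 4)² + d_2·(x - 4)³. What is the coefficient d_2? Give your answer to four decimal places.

-0.1167

Let m_i = g''(x_i). Step sizes h_i = 2, 2, 2; slopes of the chords Δ_i = (y_(i+1) - y_i)/h_i = -5, 0, 3.
  2·m_0 + 8·m_1 + 2·m_2 = 6(Δ_1 - Δ_0) = 30
  2·m_1 + 8·m_2 + 2·m_3 = 6(Δ_2 - Δ_1) = 18
Natural end conditions: m_0 = m_3 = 0.
Solving: m_0 = 0, m_1 = 17/5, m_2 = 7/5, m_3 = 0.
On [4, 6], with g_2(x) = a_2 + b_2·(x - 4) + c_2·(x - 4)² + d_2·(x - 4)³: c_2 = m_2/2 = 7/10, d_2 = (m_3 - m_2)/(6h_2) = -7/60, b_2 = Δ_2 - h_2(2m_2 + m_3)/6 = 31/15.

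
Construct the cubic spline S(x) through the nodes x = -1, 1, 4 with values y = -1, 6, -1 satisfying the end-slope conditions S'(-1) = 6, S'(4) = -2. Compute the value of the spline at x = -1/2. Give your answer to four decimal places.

Write M_i for S''(x_i). With h_i = 2, 3 and divided differences Δ_i = 7/2, -7/3, the continuity of S' gives the tridiagonal system
  2·M_0 + 10·M_1 + 3·M_2 = 6(Δ_1 - Δ_0) = -35
Clamped end conditions give two more equations: 2h_0·M_0 + h_0·M_1 = 6(Δ_0 - S'(-1)) = -15 and h_1·M_1 + 2h_1·M_2 = 6(S'(4) - Δ_1) = 2.
Hence M_0 = -37/20, M_1 = -19/5, M_2 = 67/30.
On [-1, 1], S(x) = -1 + 6·(x + 1) - 37/40·(x + 1)² - 13/80·(x + 1)³.
With (x + 1) = 1/2: S(-1/2) = 1119/640.

1.7484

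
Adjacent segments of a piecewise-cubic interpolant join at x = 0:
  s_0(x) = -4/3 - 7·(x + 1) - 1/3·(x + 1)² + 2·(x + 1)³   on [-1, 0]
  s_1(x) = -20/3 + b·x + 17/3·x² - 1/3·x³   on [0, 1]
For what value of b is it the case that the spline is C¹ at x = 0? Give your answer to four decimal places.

-1.6667

s_0'(x) = -7 - 2/3·(x + 1) + 6·(x + 1)², so s_0'(0) = -5/3. On the right, s_1'(0) = b, so b = -5/3.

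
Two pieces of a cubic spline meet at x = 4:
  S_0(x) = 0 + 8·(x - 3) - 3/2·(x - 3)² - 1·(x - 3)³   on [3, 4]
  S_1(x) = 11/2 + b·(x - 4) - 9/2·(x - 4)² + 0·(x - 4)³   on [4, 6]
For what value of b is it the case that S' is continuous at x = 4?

2

S_0'(x) = 8 - 3·(x - 3) - 3·(x - 3)², so S_0'(4) = 2. On the right, S_1'(4) = b, so b = 2.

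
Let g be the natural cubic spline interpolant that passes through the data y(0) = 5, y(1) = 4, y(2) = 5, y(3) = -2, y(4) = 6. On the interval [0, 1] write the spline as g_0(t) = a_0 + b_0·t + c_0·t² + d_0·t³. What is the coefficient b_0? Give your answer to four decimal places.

-2.3750

Let M_i = g''(x_i). Step sizes h_i = 1, 1, 1, 1; slopes of the chords Δ_i = (y_(i+1) - y_i)/h_i = -1, 1, -7, 8.
  1·M_0 + 4·M_1 + 1·M_2 = 6(Δ_1 - Δ_0) = 12
  1·M_1 + 4·M_2 + 1·M_3 = 6(Δ_2 - Δ_1) = -48
  1·M_2 + 4·M_3 + 1·M_4 = 6(Δ_3 - Δ_2) = 90
Natural end conditions: M_0 = M_4 = 0.
Solving the tridiagonal system: M_0 = 0, M_1 = 33/4, M_2 = -21, M_3 = 111/4, M_4 = 0.
On [0, 1], with g_0(t) = a_0 + b_0·t + c_0·t² + d_0·t³: c_0 = M_0/2 = 0, d_0 = (M_1 - M_0)/(6h_0) = 11/8, b_0 = Δ_0 - h_0(2M_0 + M_1)/6 = -19/8.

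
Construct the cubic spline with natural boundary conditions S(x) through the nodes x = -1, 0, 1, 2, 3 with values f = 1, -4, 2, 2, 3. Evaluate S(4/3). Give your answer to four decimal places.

Write M_i for S''(x_i). With h_i = 1, 1, 1, 1 and divided differences Δ_i = -5, 6, 0, 1, the continuity of S' gives the tridiagonal system
  1·M_0 + 4·M_1 + 1·M_2 = 6(Δ_1 - Δ_0) = 66
  1·M_1 + 4·M_2 + 1·M_3 = 6(Δ_2 - Δ_1) = -36
  1·M_2 + 4·M_3 + 1·M_4 = 6(Δ_3 - Δ_2) = 6
Natural end conditions: M_0 = M_4 = 0.
Hence M_0 = 0, M_1 = 285/14, M_2 = -108/7, M_3 = 75/14, M_4 = 0.
On [1, 2], S(x) = 2 + 17/4·(x - 1) - 54/7·(x - 1)² + 97/28·(x - 1)³.
With (x - 1) = 1/3: S(4/3) = 508/189.

2.6878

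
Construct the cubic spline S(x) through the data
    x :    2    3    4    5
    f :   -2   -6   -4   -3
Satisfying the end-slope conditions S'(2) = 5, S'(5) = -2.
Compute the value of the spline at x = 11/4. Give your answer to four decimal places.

Let σ_i = S''(x_i). Step sizes h_i = 1, 1, 1; slopes of the chords Δ_i = (y_(i+1) - y_i)/h_i = -4, 2, 1.
  1·σ_0 + 4·σ_1 + 1·σ_2 = 6(Δ_1 - Δ_0) = 36
  1·σ_1 + 4·σ_2 + 1·σ_3 = 6(Δ_2 - Δ_1) = -6
Clamped end conditions give two more equations: 2h_0·σ_0 + h_0·σ_1 = 6(Δ_0 - S'(2)) = -54 and h_2·σ_2 + 2h_2·σ_3 = 6(S'(5) - Δ_2) = -18.
Solving the tridiagonal system: σ_0 = -110/3, σ_1 = 58/3, σ_2 = -14/3, σ_3 = -20/3.
On [2, 3], S(x) = -2 + 5·(x - 2) - 55/3·(x - 2)² + 28/3·(x - 2)³.
With (x - 2) = 3/4: S(11/4) = -37/8.

-4.6250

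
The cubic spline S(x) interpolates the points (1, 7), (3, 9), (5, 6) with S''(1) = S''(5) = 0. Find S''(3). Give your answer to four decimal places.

With M_i denoting the second derivative at x_i, h_i = 2, 2, and Δ_i = (y_(i+1) − y_i)/h_i = 1, -3/2:
  2·M_0 + 8·M_1 + 2·M_2 = 6(Δ_1 - Δ_0) = -15
Natural end conditions: M_0 = M_2 = 0.
Solving: M_0 = 0, M_1 = -15/8, M_2 = 0.

-1.8750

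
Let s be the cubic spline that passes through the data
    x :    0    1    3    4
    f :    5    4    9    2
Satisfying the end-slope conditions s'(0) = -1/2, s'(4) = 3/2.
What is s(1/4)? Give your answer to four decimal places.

Put m_i = s'' at the i-th knot. Here h = (1, 2, 1) and Δ = (-1, 5/2, -7), so the interior equations h_(i-1)·m_(i-1) + 2(h_(i-1)+h_i)·m_i + h_i·m_(i+1) = 6(Δ_i − Δ_(i-1)) read
  1·m_0 + 6·m_1 + 2·m_2 = 6(Δ_1 - Δ_0) = 21
  2·m_1 + 6·m_2 + 1·m_3 = 6(Δ_2 - Δ_1) = -57
Clamped end conditions give two more equations: 2h_0·m_0 + h_0·m_1 = 6(Δ_0 - s'(0)) = -3 and h_2·m_2 + 2h_2·m_3 = 6(s'(4) - Δ_2) = 51.
Hence m_0 = -7, m_1 = 11, m_2 = -19, m_3 = 35.
On [0, 1], s(x) = 5 - 1/2·x - 7/2·x² + 3·x³.
With x = 1/4: s(1/4) = 301/64.

4.7031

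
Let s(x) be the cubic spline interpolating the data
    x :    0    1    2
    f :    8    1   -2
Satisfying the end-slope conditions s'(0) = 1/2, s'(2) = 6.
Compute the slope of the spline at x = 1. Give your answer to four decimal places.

-9.1250

With m_i denoting the second derivative at x_i, h_i = 1, 1, and Δ_i = (y_(i+1) − y_i)/h_i = -7, -3:
  1·m_0 + 4·m_1 + 1·m_2 = 6(Δ_1 - Δ_0) = 24
Clamped end conditions give two more equations: 2h_0·m_0 + h_0·m_1 = 6(Δ_0 - s'(0)) = -45 and h_1·m_1 + 2h_1·m_2 = 6(s'(2) - Δ_1) = 54.
Forward elimination and back-substitution give m_0 = -103/4, m_1 = 13/2, m_2 = 95/4.
On [1, 2], s'(x) = b_1 + 2c_1·(x - 1) + 3d_1·(x - 1)² with b_1 = Δ_1 - h_1(2m_1 + m_2)/6 = -73/8, c_1 = m_1/2 = 13/4, d_1 = (m_2 - m_1)/(6h_1) = 23/8. So s'(1) = -73/8.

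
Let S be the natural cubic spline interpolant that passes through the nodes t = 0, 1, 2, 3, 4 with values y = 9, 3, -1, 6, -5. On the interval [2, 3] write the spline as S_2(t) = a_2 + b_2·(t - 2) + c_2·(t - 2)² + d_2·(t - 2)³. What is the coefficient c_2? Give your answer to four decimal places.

Put M_i = S'' at the i-th knot. Here h = (1, 1, 1, 1) and Δ = (-6, -4, 7, -11), so the interior equations h_(i-1)·M_(i-1) + 2(h_(i-1)+h_i)·M_i + h_i·M_(i+1) = 6(Δ_i − Δ_(i-1)) read
  1·M_0 + 4·M_1 + 1·M_2 = 6(Δ_1 - Δ_0) = 12
  1·M_1 + 4·M_2 + 1·M_3 = 6(Δ_2 - Δ_1) = 66
  1·M_2 + 4·M_3 + 1·M_4 = 6(Δ_3 - Δ_2) = -108
Natural end conditions: M_0 = M_4 = 0.
Forward elimination and back-substitution give M_0 = 0, M_1 = -24/7, M_2 = 180/7, M_3 = -234/7, M_4 = 0.
On [2, 3], with S_2(t) = a_2 + b_2·(t - 2) + c_2·(t - 2)² + d_2·(t - 2)³: c_2 = M_2/2 = 90/7, d_2 = (M_3 - M_2)/(6h_2) = -69/7, b_2 = Δ_2 - h_2(2M_2 + M_3)/6 = 4.

12.8571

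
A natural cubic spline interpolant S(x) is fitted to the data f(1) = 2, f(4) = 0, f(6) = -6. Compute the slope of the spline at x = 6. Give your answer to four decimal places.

-3.4667

With σ_i denoting the second derivative at x_i, h_i = 3, 2, and Δ_i = (y_(i+1) − y_i)/h_i = -2/3, -3:
  3·σ_0 + 10·σ_1 + 2·σ_2 = 6(Δ_1 - Δ_0) = -14
Natural end conditions: σ_0 = σ_2 = 0.
Solving: σ_0 = 0, σ_1 = -7/5, σ_2 = 0.
On [4, 6], S'(x) = b_1 + 2c_1·(x - 4) + 3d_1·(x - 4)² with b_1 = Δ_1 - h_1(2σ_1 + σ_2)/6 = -31/15, c_1 = σ_1/2 = -7/10, d_1 = (σ_2 - σ_1)/(6h_1) = 7/60. So S'(6) = -52/15.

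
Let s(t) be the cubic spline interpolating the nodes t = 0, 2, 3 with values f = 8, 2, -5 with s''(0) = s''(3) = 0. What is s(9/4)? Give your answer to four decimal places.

Put σ_i = s'' at the i-th knot. Here h = (2, 1) and Δ = (-3, -7), so the interior equations h_(i-1)·σ_(i-1) + 2(h_(i-1)+h_i)·σ_i + h_i·σ_(i+1) = 6(Δ_i − Δ_(i-1)) read
  2·σ_0 + 6·σ_1 + 1·σ_2 = 6(Δ_1 - Δ_0) = -24
Natural end conditions: σ_0 = σ_2 = 0.
Forward elimination and back-substitution give σ_0 = 0, σ_1 = -4, σ_2 = 0.
On [2, 3], s(t) = 2 - 17/3·(t - 2) - 2·(t - 2)² + 2/3·(t - 2)³.
With (t - 2) = 1/4: s(9/4) = 15/32.

0.4688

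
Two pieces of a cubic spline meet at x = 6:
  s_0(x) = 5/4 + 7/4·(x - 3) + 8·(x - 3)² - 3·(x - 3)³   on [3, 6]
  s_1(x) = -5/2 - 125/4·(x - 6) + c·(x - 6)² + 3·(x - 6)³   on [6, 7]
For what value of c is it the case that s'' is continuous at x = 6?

-19

s_0''(x) = 16 - 18·(x - 3), so s_0''(6) = -38. On the right, s_1''(6) = 2c, so c = -19.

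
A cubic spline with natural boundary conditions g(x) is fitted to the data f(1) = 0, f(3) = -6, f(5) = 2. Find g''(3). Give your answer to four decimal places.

5.2500

Put M_i = g'' at the i-th knot. Here h = (2, 2) and Δ = (-3, 4), so the interior equations h_(i-1)·M_(i-1) + 2(h_(i-1)+h_i)·M_i + h_i·M_(i+1) = 6(Δ_i − Δ_(i-1)) read
  2·M_0 + 8·M_1 + 2·M_2 = 6(Δ_1 - Δ_0) = 42
Natural end conditions: M_0 = M_2 = 0.
Solving: M_0 = 0, M_1 = 21/4, M_2 = 0.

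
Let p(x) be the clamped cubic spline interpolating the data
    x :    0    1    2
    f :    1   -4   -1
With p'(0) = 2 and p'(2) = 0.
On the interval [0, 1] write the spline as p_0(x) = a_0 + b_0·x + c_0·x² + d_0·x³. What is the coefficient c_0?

-17

Put M_i = p'' at the i-th knot. Here h = (1, 1) and Δ = (-5, 3), so the interior equations h_(i-1)·M_(i-1) + 2(h_(i-1)+h_i)·M_i + h_i·M_(i+1) = 6(Δ_i − Δ_(i-1)) read
  1·M_0 + 4·M_1 + 1·M_2 = 6(Δ_1 - Δ_0) = 48
Clamped end conditions give two more equations: 2h_0·M_0 + h_0·M_1 = 6(Δ_0 - p'(0)) = -42 and h_1·M_1 + 2h_1·M_2 = 6(p'(2) - Δ_1) = -18.
Solving: M_0 = -34, M_1 = 26, M_2 = -22.
On [0, 1], with p_0(x) = a_0 + b_0·x + c_0·x² + d_0·x³: c_0 = M_0/2 = -17, d_0 = (M_1 - M_0)/(6h_0) = 10, b_0 = Δ_0 - h_0(2M_0 + M_1)/6 = 2.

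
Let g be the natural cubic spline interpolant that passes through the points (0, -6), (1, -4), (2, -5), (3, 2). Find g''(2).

Put m_i = g'' at the i-th knot. Here h = (1, 1, 1) and Δ = (2, -1, 7), so the interior equations h_(i-1)·m_(i-1) + 2(h_(i-1)+h_i)·m_i + h_i·m_(i+1) = 6(Δ_i − Δ_(i-1)) read
  1·m_0 + 4·m_1 + 1·m_2 = 6(Δ_1 - Δ_0) = -18
  1·m_1 + 4·m_2 + 1·m_3 = 6(Δ_2 - Δ_1) = 48
Natural end conditions: m_0 = m_3 = 0.
Hence m_0 = 0, m_1 = -8, m_2 = 14, m_3 = 0.

14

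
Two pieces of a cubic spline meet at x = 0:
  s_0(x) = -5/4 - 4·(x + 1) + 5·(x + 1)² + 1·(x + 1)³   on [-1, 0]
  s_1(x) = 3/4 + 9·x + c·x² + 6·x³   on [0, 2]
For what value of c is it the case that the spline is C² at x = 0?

s_0''(x) = 10 + 6·(x + 1), so s_0''(0) = 16. On the right, s_1''(0) = 2c, so c = 8.

8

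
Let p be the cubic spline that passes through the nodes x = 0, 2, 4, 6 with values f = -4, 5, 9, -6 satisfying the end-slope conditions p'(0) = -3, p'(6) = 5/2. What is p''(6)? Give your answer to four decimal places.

20.9333

With m_i denoting the second derivative at x_i, h_i = 2, 2, 2, and Δ_i = (y_(i+1) − y_i)/h_i = 9/2, 2, -15/2:
  2·m_0 + 8·m_1 + 2·m_2 = 6(Δ_1 - Δ_0) = -15
  2·m_1 + 8·m_2 + 2·m_3 = 6(Δ_2 - Δ_1) = -57
Clamped end conditions give two more equations: 2h_0·m_0 + h_0·m_1 = 6(Δ_0 - p'(0)) = 45 and h_2·m_2 + 2h_2·m_3 = 6(p'(6) - Δ_2) = 60.
Solving: m_0 = 367/30, m_1 = -59/30, m_2 = -178/15, m_3 = 314/15.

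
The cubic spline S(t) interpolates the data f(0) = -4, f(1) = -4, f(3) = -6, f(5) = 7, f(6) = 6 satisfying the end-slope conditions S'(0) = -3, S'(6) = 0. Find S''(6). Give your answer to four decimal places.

9.2500

Let σ_i = S''(x_i). Step sizes h_i = 1, 2, 2, 1; slopes of the chords Δ_i = (y_(i+1) - y_i)/h_i = 0, -1, 13/2, -1.
  1·σ_0 + 6·σ_1 + 2·σ_2 = 6(Δ_1 - Δ_0) = -6
  2·σ_1 + 8·σ_2 + 2·σ_3 = 6(Δ_2 - Δ_1) = 45
  2·σ_2 + 6·σ_3 + 1·σ_4 = 6(Δ_3 - Δ_2) = -45
Clamped end conditions give two more equations: 2h_0·σ_0 + h_0·σ_1 = 6(Δ_0 - S'(0)) = 18 and h_3·σ_3 + 2h_3·σ_4 = 6(S'(6) - Δ_3) = 6.
Solving the tridiagonal system: σ_0 = 49/4, σ_1 = -13/2, σ_2 = 83/8, σ_3 = -25/2, σ_4 = 37/4.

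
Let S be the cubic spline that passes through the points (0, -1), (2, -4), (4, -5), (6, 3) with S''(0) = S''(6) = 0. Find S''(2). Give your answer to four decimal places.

Write M_i for S''(x_i). With h_i = 2, 2, 2 and divided differences Δ_i = -3/2, -1/2, 4, the continuity of S' gives the tridiagonal system
  2·M_0 + 8·M_1 + 2·M_2 = 6(Δ_1 - Δ_0) = 6
  2·M_1 + 8·M_2 + 2·M_3 = 6(Δ_2 - Δ_1) = 27
Natural end conditions: M_0 = M_3 = 0.
Hence M_0 = 0, M_1 = -1/10, M_2 = 17/5, M_3 = 0.

-0.1000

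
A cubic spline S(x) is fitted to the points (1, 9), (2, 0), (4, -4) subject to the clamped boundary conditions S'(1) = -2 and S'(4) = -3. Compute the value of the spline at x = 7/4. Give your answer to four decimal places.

With M_i denoting the second derivative at x_i, h_i = 1, 2, and Δ_i = (y_(i+1) − y_i)/h_i = -9, -2:
  1·M_0 + 6·M_1 + 2·M_2 = 6(Δ_1 - Δ_0) = 42
Clamped end conditions give two more equations: 2h_0·M_0 + h_0·M_1 = 6(Δ_0 - S'(1)) = -42 and h_1·M_1 + 2h_1·M_2 = 6(S'(4) - Δ_1) = -6.
Solving: M_0 = -85/3, M_1 = 44/3, M_2 = -53/6.
On [1, 2], S(x) = 9 - 2·(x - 1) - 85/6·(x - 1)² + 43/6·(x - 1)³.
With (x - 1) = 3/4: S(7/4) = 327/128.

2.5547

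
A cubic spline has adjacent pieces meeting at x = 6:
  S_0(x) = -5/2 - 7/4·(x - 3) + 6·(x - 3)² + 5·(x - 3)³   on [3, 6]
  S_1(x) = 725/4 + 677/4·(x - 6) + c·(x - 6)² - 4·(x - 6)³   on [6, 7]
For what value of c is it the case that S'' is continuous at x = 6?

51

S_0''(x) = 12 + 30·(x - 3), so S_0''(6) = 102. On the right, S_1''(6) = 2c, so c = 51.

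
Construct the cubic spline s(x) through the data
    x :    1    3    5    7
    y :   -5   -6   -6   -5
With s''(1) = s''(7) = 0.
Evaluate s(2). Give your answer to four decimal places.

Write M_i for s''(x_i). With h_i = 2, 2, 2 and divided differences Δ_i = -1/2, 0, 1/2, the continuity of s' gives the tridiagonal system
  2·M_0 + 8·M_1 + 2·M_2 = 6(Δ_1 - Δ_0) = 3
  2·M_1 + 8·M_2 + 2·M_3 = 6(Δ_2 - Δ_1) = 3
Natural end conditions: M_0 = M_3 = 0.
Solving: M_0 = 0, M_1 = 3/10, M_2 = 3/10, M_3 = 0.
On [1, 3], s(x) = -5 - 3/5·(x - 1) + 0·(x - 1)² + 1/40·(x - 1)³.
With (x - 1) = 1: s(2) = -223/40.

-5.5750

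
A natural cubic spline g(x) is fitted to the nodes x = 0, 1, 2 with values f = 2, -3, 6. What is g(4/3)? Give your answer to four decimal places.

-1.2963

With M_i denoting the second derivative at x_i, h_i = 1, 1, and Δ_i = (y_(i+1) − y_i)/h_i = -5, 9:
  1·M_0 + 4·M_1 + 1·M_2 = 6(Δ_1 - Δ_0) = 84
Natural end conditions: M_0 = M_2 = 0.
Solving: M_0 = 0, M_1 = 21, M_2 = 0.
On [1, 2], g(x) = -3 + 2·(x - 1) + 21/2·(x - 1)² - 7/2·(x - 1)³.
With (x - 1) = 1/3: g(4/3) = -35/27.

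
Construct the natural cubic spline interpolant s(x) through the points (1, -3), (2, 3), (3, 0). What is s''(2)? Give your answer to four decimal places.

-13.5000

With M_i denoting the second derivative at x_i, h_i = 1, 1, and Δ_i = (y_(i+1) − y_i)/h_i = 6, -3:
  1·M_0 + 4·M_1 + 1·M_2 = 6(Δ_1 - Δ_0) = -54
Natural end conditions: M_0 = M_2 = 0.
Forward elimination and back-substitution give M_0 = 0, M_1 = -27/2, M_2 = 0.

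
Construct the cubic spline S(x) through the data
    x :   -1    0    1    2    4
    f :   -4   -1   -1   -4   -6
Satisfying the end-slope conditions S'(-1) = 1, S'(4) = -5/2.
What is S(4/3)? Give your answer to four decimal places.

Let M_i = S''(x_i). Step sizes h_i = 1, 1, 1, 2; slopes of the chords Δ_i = (y_(i+1) - y_i)/h_i = 3, 0, -3, -1.
  1·M_0 + 4·M_1 + 1·M_2 = 6(Δ_1 - Δ_0) = -18
  1·M_1 + 4·M_2 + 1·M_3 = 6(Δ_2 - Δ_1) = -18
  1·M_2 + 6·M_3 + 2·M_4 = 6(Δ_3 - Δ_2) = 12
Clamped end conditions give two more equations: 2h_0·M_0 + h_0·M_1 = 6(Δ_0 - S'(-1)) = 12 and h_3·M_3 + 2h_3·M_4 = 6(S'(4) - Δ_3) = -9.
Solving: M_0 = 725/82, M_1 = -233/41, M_2 = -337/82, M_3 = 169/41, M_4 = -707/164.
On [1, 2], S(x) = -1 - 95/41·(x - 1) - 337/164·(x - 1)² + 225/164·(x - 1)³.
With (x - 1) = 1/3: S(4/3) = -1439/738.

-1.9499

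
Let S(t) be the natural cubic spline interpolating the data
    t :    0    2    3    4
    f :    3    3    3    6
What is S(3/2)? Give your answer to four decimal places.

3.1712

With m_i denoting the second derivative at x_i, h_i = 2, 1, 1, and Δ_i = (y_(i+1) − y_i)/h_i = 0, 0, 3:
  2·m_0 + 6·m_1 + 1·m_2 = 6(Δ_1 - Δ_0) = 0
  1·m_1 + 4·m_2 + 1·m_3 = 6(Δ_2 - Δ_1) = 18
Natural end conditions: m_0 = m_3 = 0.
Forward elimination and back-substitution give m_0 = 0, m_1 = -18/23, m_2 = 108/23, m_3 = 0.
On [0, 2], S(t) = 3 + 6/23·t + 0·t² - 3/46·t³.
With t = 3/2: S(3/2) = 1167/368.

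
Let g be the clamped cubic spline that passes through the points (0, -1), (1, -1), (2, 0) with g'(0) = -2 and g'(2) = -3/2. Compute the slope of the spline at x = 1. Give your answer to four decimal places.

Let M_i = g''(x_i). Step sizes h_i = 1, 1; slopes of the chords Δ_i = (y_(i+1) - y_i)/h_i = 0, 1.
  1·M_0 + 4·M_1 + 1·M_2 = 6(Δ_1 - Δ_0) = 6
Clamped end conditions give two more equations: 2h_0·M_0 + h_0·M_1 = 6(Δ_0 - g'(0)) = 12 and h_1·M_1 + 2h_1·M_2 = 6(g'(2) - Δ_1) = -15.
Solving the tridiagonal system: M_0 = 19/4, M_1 = 5/2, M_2 = -35/4.
On [1, 2], g'(x) = b_1 + 2c_1·(x - 1) + 3d_1·(x - 1)² with b_1 = Δ_1 - h_1(2M_1 + M_2)/6 = 13/8, c_1 = M_1/2 = 5/4, d_1 = (M_2 - M_1)/(6h_1) = -15/8. So g'(1) = 13/8.

1.6250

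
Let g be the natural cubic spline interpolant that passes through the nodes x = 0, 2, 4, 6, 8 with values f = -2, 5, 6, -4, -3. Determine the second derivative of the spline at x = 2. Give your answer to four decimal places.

-0.9375

Write M_i for g''(x_i). With h_i = 2, 2, 2, 2 and divided differences Δ_i = 7/2, 1/2, -5, 1/2, the continuity of g' gives the tridiagonal system
  2·M_0 + 8·M_1 + 2·M_2 = 6(Δ_1 - Δ_0) = -18
  2·M_1 + 8·M_2 + 2·M_3 = 6(Δ_2 - Δ_1) = -33
  2·M_2 + 8·M_3 + 2·M_4 = 6(Δ_3 - Δ_2) = 33
Natural end conditions: M_0 = M_4 = 0.
Forward elimination and back-substitution give M_0 = 0, M_1 = -15/16, M_2 = -21/4, M_3 = 87/16, M_4 = 0.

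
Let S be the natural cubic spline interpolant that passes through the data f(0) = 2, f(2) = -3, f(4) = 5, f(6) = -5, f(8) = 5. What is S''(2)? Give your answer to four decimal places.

Put M_i = S'' at the i-th knot. Here h = (2, 2, 2, 2) and Δ = (-5/2, 4, -5, 5), so the interior equations h_(i-1)·M_(i-1) + 2(h_(i-1)+h_i)·M_i + h_i·M_(i+1) = 6(Δ_i − Δ_(i-1)) read
  2·M_0 + 8·M_1 + 2·M_2 = 6(Δ_1 - Δ_0) = 39
  2·M_1 + 8·M_2 + 2·M_3 = 6(Δ_2 - Δ_1) = -54
  2·M_2 + 8·M_3 + 2·M_4 = 6(Δ_3 - Δ_2) = 60
Natural end conditions: M_0 = M_4 = 0.
Solving: M_0 = 0, M_1 = 123/16, M_2 = -45/4, M_3 = 165/16, M_4 = 0.

7.6875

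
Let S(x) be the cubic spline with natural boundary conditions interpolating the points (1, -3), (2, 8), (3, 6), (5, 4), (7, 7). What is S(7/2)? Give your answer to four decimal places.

Let M_i = S''(x_i). Step sizes h_i = 1, 1, 2, 2; slopes of the chords Δ_i = (y_(i+1) - y_i)/h_i = 11, -2, -1, 3/2.
  1·M_0 + 4·M_1 + 1·M_2 = 6(Δ_1 - Δ_0) = -78
  1·M_1 + 6·M_2 + 2·M_3 = 6(Δ_2 - Δ_1) = 6
  2·M_2 + 8·M_3 + 2·M_4 = 6(Δ_3 - Δ_2) = 15
Natural end conditions: M_0 = M_4 = 0.
Solving: M_0 = 0, M_1 = -575/28, M_2 = 29/7, M_3 = 47/56, M_4 = 0.
On [3, 5], S(x) = 6 - 97/24·(x - 3) + 29/14·(x - 3)² - 185/672·(x - 3)³.
With (x - 3) = 1/2: S(7/2) = 7997/1792.

4.4626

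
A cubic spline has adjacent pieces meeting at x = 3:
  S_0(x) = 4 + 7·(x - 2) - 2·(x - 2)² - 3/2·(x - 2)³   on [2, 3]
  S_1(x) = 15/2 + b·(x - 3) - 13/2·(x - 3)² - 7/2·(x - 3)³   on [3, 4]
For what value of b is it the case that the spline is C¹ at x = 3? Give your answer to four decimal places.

S_0'(x) = 7 - 4·(x - 2) - 9/2·(x - 2)², so S_0'(3) = -3/2. On the right, S_1'(3) = b, so b = -3/2.

-1.5000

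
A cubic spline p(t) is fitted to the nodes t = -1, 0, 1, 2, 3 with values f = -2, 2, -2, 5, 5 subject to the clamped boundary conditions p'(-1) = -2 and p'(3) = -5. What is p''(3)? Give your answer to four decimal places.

-7.2857

Write m_i for p''(x_i). With h_i = 1, 1, 1, 1 and divided differences Δ_i = 4, -4, 7, 0, the continuity of p' gives the tridiagonal system
  1·m_0 + 4·m_1 + 1·m_2 = 6(Δ_1 - Δ_0) = -48
  1·m_1 + 4·m_2 + 1·m_3 = 6(Δ_2 - Δ_1) = 66
  1·m_2 + 4·m_3 + 1·m_4 = 6(Δ_3 - Δ_2) = -42
Clamped end conditions give two more equations: 2h_0·m_0 + h_0·m_1 = 6(Δ_0 - p'(-1)) = 36 and h_3·m_3 + 2h_3·m_4 = 6(p'(3) - Δ_3) = -30.
Forward elimination and back-substitution give m_0 = 219/7, m_1 = -186/7, m_2 = 27, m_3 = -108/7, m_4 = -51/7.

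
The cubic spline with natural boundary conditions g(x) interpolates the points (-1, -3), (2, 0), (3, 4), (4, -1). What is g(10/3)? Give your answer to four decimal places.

3.2294

Let σ_i = g''(x_i). Step sizes h_i = 3, 1, 1; slopes of the chords Δ_i = (y_(i+1) - y_i)/h_i = 1, 4, -5.
  3·σ_0 + 8·σ_1 + 1·σ_2 = 6(Δ_1 - Δ_0) = 18
  1·σ_1 + 4·σ_2 + 1·σ_3 = 6(Δ_2 - Δ_1) = -54
Natural end conditions: σ_0 = σ_3 = 0.
Solving the tridiagonal system: σ_0 = 0, σ_1 = 126/31, σ_2 = -450/31, σ_3 = 0.
On [3, 4], g(x) = 4 - 5/31·(x - 3) - 225/31·(x - 3)² + 75/31·(x - 3)³.
With (x - 3) = 1/3: g(10/3) = 901/279.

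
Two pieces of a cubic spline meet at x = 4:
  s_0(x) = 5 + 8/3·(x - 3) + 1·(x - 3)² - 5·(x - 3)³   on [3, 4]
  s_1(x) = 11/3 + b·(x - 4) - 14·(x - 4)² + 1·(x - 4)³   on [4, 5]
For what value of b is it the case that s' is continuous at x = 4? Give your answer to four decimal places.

s_0'(x) = 8/3 + 2·(x - 3) - 15·(x - 3)², so s_0'(4) = -31/3. On the right, s_1'(4) = b, so b = -31/3.

-10.3333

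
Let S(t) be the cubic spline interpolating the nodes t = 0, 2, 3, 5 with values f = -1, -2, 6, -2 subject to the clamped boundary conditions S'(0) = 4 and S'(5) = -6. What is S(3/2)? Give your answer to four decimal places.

With m_i denoting the second derivative at x_i, h_i = 2, 1, 2, and Δ_i = (y_(i+1) − y_i)/h_i = -1/2, 8, -4:
  2·m_0 + 6·m_1 + 1·m_2 = 6(Δ_1 - Δ_0) = 51
  1·m_1 + 6·m_2 + 2·m_3 = 6(Δ_2 - Δ_1) = -72
Clamped end conditions give two more equations: 2h_0·m_0 + h_0·m_1 = 6(Δ_0 - S'(0)) = -27 and h_2·m_2 + 2h_2·m_3 = 6(S'(5) - Δ_2) = -12.
Hence m_0 = -475/32, m_1 = 259/16, m_2 = -263/16, m_3 = 167/32.
On [0, 2], S(t) = -1 + 4·t - 475/64·t² + 331/128·t³.
With t = 3/2: S(3/2) = -3043/1024.

-2.9717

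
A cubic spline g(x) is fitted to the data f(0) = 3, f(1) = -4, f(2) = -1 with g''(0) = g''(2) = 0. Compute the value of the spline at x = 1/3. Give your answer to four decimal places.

With M_i denoting the second derivative at x_i, h_i = 1, 1, and Δ_i = (y_(i+1) − y_i)/h_i = -7, 3:
  1·M_0 + 4·M_1 + 1·M_2 = 6(Δ_1 - Δ_0) = 60
Natural end conditions: M_0 = M_2 = 0.
Solving: M_0 = 0, M_1 = 15, M_2 = 0.
On [0, 1], g(x) = 3 - 19/2·x + 0·x² + 5/2·x³.
With x = 1/3: g(1/3) = -2/27.

-0.0741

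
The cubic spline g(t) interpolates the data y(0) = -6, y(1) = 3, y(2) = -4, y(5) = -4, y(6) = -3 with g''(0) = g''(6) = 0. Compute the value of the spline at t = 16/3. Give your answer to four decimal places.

-3.4902

Put M_i = g'' at the i-th knot. Here h = (1, 1, 3, 1) and Δ = (9, -7, 0, 1), so the interior equations h_(i-1)·M_(i-1) + 2(h_(i-1)+h_i)·M_i + h_i·M_(i+1) = 6(Δ_i − Δ_(i-1)) read
  1·M_0 + 4·M_1 + 1·M_2 = 6(Δ_1 - Δ_0) = -96
  1·M_1 + 8·M_2 + 3·M_3 = 6(Δ_2 - Δ_1) = 42
  3·M_2 + 8·M_3 + 1·M_4 = 6(Δ_3 - Δ_2) = 6
Natural end conditions: M_0 = M_4 = 0.
Hence M_0 = 0, M_1 = -2799/106, M_2 = 510/53, M_3 = -303/106, M_4 = 0.
On [5, 6], g(t) = -4 + 207/106·(t - 5) - 303/212·(t - 5)² + 101/212·(t - 5)³.
With (t - 5) = 1/3: g(16/3) = -9989/2862.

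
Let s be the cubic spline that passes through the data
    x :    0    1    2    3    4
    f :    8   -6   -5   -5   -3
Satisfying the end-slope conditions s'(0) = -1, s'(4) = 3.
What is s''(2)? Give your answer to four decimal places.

-13.2500

Write M_i for s''(x_i). With h_i = 1, 1, 1, 1 and divided differences Δ_i = -14, 1, 0, 2, the continuity of s' gives the tridiagonal system
  1·M_0 + 4·M_1 + 1·M_2 = 6(Δ_1 - Δ_0) = 90
  1·M_1 + 4·M_2 + 1·M_3 = 6(Δ_2 - Δ_1) = -6
  1·M_2 + 4·M_3 + 1·M_4 = 6(Δ_3 - Δ_2) = 12
Clamped end conditions give two more equations: 2h_0·M_0 + h_0·M_1 = 6(Δ_0 - s'(0)) = -78 and h_3·M_3 + 2h_3·M_4 = 6(s'(4) - Δ_3) = 6.
Solving the tridiagonal system: M_0 = -1661/28, M_1 = 569/14, M_2 = -53/4, M_3 = 89/14, M_4 = -5/28.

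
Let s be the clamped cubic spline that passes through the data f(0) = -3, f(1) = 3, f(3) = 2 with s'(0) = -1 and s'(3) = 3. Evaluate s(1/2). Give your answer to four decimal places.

Write M_i for s''(x_i). With h_i = 1, 2 and divided differences Δ_i = 6, -1/2, the continuity of s' gives the tridiagonal system
  1·M_0 + 6·M_1 + 2·M_2 = 6(Δ_1 - Δ_0) = -39
Clamped end conditions give two more equations: 2h_0·M_0 + h_0·M_1 = 6(Δ_0 - s'(0)) = 42 and h_1·M_1 + 2h_1·M_2 = 6(s'(3) - Δ_1) = 21.
Solving: M_0 = 173/6, M_1 = -47/3, M_2 = 157/12.
On [0, 1], s(x) = -3 - 1·x + 173/12·x² - 89/12·x³.
With x = 1/2: s(1/2) = -79/96.

-0.8229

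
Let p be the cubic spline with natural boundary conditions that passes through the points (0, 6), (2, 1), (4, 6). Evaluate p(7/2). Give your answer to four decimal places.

4.1641

Let m_i = p''(x_i). Step sizes h_i = 2, 2; slopes of the chords Δ_i = (y_(i+1) - y_i)/h_i = -5/2, 5/2.
  2·m_0 + 8·m_1 + 2·m_2 = 6(Δ_1 - Δ_0) = 30
Natural end conditions: m_0 = m_2 = 0.
Forward elimination and back-substitution give m_0 = 0, m_1 = 15/4, m_2 = 0.
On [2, 4], p(t) = 1 + 0·(t - 2) + 15/8·(t - 2)² - 5/16·(t - 2)³.
With (t - 2) = 3/2: p(7/2) = 533/128.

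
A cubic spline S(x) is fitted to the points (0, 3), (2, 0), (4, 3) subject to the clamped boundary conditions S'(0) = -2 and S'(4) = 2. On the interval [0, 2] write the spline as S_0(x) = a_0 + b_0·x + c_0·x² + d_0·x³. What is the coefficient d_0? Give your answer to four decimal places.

0.2500

With M_i denoting the second derivative at x_i, h_i = 2, 2, and Δ_i = (y_(i+1) − y_i)/h_i = -3/2, 3/2:
  2·M_0 + 8·M_1 + 2·M_2 = 6(Δ_1 - Δ_0) = 18
Clamped end conditions give two more equations: 2h_0·M_0 + h_0·M_1 = 6(Δ_0 - S'(0)) = 3 and h_1·M_1 + 2h_1·M_2 = 6(S'(4) - Δ_1) = 3.
Solving: M_0 = -1/2, M_1 = 5/2, M_2 = -1/2.
On [0, 2], with S_0(x) = a_0 + b_0·x + c_0·x² + d_0·x³: c_0 = M_0/2 = -1/4, d_0 = (M_1 - M_0)/(6h_0) = 1/4, b_0 = Δ_0 - h_0(2M_0 + M_1)/6 = -2.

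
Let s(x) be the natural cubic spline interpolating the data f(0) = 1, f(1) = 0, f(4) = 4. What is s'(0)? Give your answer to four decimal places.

Write M_i for s''(x_i). With h_i = 1, 3 and divided differences Δ_i = -1, 4/3, the continuity of s' gives the tridiagonal system
  1·M_0 + 8·M_1 + 3·M_2 = 6(Δ_1 - Δ_0) = 14
Natural end conditions: M_0 = M_2 = 0.
Solving: M_0 = 0, M_1 = 7/4, M_2 = 0.
On [0, 1], s'(x) = b_0 + 2c_0·x + 3d_0·x² with b_0 = Δ_0 - h_0(2M_0 + M_1)/6 = -31/24, c_0 = M_0/2 = 0, d_0 = (M_1 - M_0)/(6h_0) = 7/24. So s'(0) = -31/24.

-1.2917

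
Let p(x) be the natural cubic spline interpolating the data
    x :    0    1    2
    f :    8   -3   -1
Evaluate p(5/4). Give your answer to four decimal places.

-3.5664

With σ_i denoting the second derivative at x_i, h_i = 1, 1, and Δ_i = (y_(i+1) − y_i)/h_i = -11, 2:
  1·σ_0 + 4·σ_1 + 1·σ_2 = 6(Δ_1 - Δ_0) = 78
Natural end conditions: σ_0 = σ_2 = 0.
Solving: σ_0 = 0, σ_1 = 39/2, σ_2 = 0.
On [1, 2], p(x) = -3 - 9/2·(x - 1) + 39/4·(x - 1)² - 13/4·(x - 1)³.
With (x - 1) = 1/4: p(5/4) = -913/256.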